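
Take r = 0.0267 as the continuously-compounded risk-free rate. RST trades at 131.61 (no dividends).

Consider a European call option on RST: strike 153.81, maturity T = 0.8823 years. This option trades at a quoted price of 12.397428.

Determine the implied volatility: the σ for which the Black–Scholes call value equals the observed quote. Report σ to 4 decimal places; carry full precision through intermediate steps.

At σ = 0.3884 the Black–Scholes value reproduces the quote:
σ√T = 0.3884·√0.8823 = 0.364827
d₁ = (ln(S/K) + (r+σ²/2)T) / (σ√T) = (ln(131.61/153.81) + (0.0267+0.3884²/2)·0.8823) / 0.364827 = (-0.155875 + 0.090107) / 0.364827 = -0.180272
d₂ = d₁ − σ√T = -0.180272 − 0.364827 = -0.545099
e^{−rT} = 0.976718
N(d₁) = 0.428469,  N(d₂) = 0.292843
V = S·N(d₁) − K·e^{−rT}·N(d₂) = 56.390871 − 43.993443 = 12.397428 (the observed quote) — the price is monotone increasing in volatility, hence this σ is the only solution

sigma = 0.3884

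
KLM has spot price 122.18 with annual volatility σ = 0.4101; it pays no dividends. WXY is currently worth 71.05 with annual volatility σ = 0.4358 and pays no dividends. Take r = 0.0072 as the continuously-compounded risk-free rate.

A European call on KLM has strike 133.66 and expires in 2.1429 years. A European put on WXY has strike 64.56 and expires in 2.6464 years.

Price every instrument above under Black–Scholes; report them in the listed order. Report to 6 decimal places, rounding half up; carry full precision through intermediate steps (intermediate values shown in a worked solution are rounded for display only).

[KLM call K=133.66]
σ√T = 0.4101·√2.1429 = 0.600331
d₁ = (ln(S/K) + (r+σ²/2)T) / (σ√T) = (ln(122.18/133.66) + (0.0072+0.4101²/2)·2.1429) / 0.600331 = (-0.089804 + 0.195627) / 0.600331 = 0.176275
d₂ = d₁ − σ√T = 0.176275 − 0.600331 = -0.424055
e^{−rT} = 0.984690
N(d₁) = 0.569961,  N(d₂) = 0.335763
price = S·N(d₁) − K·e^{−rT}·N(d₂) = 69.637862 − 44.190935 = 25.446927
[WXY put K=64.56]
σ√T = 0.4358·√2.6464 = 0.708949
d₁ = (ln(S/K) + (r+σ²/2)T) / (σ√T) = (ln(71.05/64.56) + (0.0072+0.4358²/2)·2.6464) / 0.708949 = (0.095789 + 0.270358) / 0.708949 = 0.516465
d₂ = d₁ − σ√T = 0.516465 − 0.708949 = -0.192484
e^{−rT} = 0.981126
N(−d₁) = 0.302765,  N(−d₂) = 0.576318
price = K·e^{−rT}·N(−d₂) − S·N(−d₁) = 36.504886 − 21.511445 = 14.993440

price(KLM call K=133.66) = 25.446927
price(WXY put K=64.56) = 14.993440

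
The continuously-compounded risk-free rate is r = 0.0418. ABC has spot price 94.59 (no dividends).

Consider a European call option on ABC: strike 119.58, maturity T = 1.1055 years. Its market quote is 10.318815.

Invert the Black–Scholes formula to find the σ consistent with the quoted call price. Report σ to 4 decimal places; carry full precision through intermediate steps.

sigma = 0.4270

At σ = 0.4270 the Black–Scholes value reproduces the quote:
σ√T = 0.427·√1.1055 = 0.448960
d₁ = (ln(S/K) + (r+σ²/2)T) / (σ√T) = (ln(94.59/119.58) + (0.0418+0.427²/2)·1.1055) / 0.448960 = (-0.234434 + 0.146992) / 0.448960 = -0.194765
d₂ = d₁ − σ√T = -0.194765 − 0.448960 = -0.643725
e^{−rT} = 0.954842
N(d₁) = 0.422788,  N(d₂) = 0.259877
V = S·N(d₁) − K·e^{−rT}·N(d₂) = 39.991563 − 29.672747 = 10.318815 (the observed quote) — the price is monotone increasing in volatility, hence this σ is the only solution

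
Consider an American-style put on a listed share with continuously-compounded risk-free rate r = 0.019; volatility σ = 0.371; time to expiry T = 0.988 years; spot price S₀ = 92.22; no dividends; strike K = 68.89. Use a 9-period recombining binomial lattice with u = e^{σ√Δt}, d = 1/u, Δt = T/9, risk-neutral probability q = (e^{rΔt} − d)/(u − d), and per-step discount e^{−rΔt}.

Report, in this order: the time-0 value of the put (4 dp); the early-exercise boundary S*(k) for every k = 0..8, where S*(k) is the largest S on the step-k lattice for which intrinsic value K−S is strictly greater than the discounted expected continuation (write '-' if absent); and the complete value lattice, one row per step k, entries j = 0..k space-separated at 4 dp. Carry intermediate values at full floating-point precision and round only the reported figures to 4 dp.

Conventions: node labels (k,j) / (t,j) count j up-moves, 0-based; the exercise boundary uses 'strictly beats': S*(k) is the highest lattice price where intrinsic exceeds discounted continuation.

Δt=0.10978  u=1.13080  d=0.88433  q=0.47778  discount=0.99792
step 9 (expiry): payoffs max(K−S,0) = 38.3855 29.8838 19.0128 5.1119 0.0000 0.0000 0.0000 0.0000 0.0000 0.0000
step 8: (k=8,j=0): S=34.4944, K−S=34.3956, hold=34.2520 ⇒ V=34.3956 exercise | (k=8,j=1): S=44.1081, K−S=24.7819, hold=24.6384 ⇒ V=24.7819 exercise | (k=8,j=2): S=56.4010, K−S=12.4890, hold=12.3454 ⇒ V=12.4890 exercise | (k=8,j=3): S=72.1201, K−S=0.0000, hold=2.6640 ⇒ V=2.6640 continue | (k=8,j=4): S=92.2200, K−S=0.0000, hold=0.0000 ⇒ V=0.0000 continue | (k=8,j=5): S=117.9218, K−S=0.0000, hold=0.0000 ⇒ V=0.0000 continue | (k=8,j=6): S=150.7868, K−S=0.0000, hold=0.0000 ⇒ V=0.0000 continue | (k=8,j=7): S=192.8112, K−S=0.0000, hold=0.0000 ⇒ V=0.0000 continue | (k=8,j=8): S=246.5479, K−S=0.0000, hold=0.0000 ⇒ V=0.0000 continue  boundary S*=56.4010
step 7: (k=7,j=0): S=39.0062, K−S=29.8838, hold=29.7403 ⇒ V=29.8838 exercise | (k=7,j=1): S=49.8772, K−S=19.0128, hold=18.8692 ⇒ V=19.0128 exercise | (k=7,j=2): S=63.7781, K−S=5.1119, hold=7.7786 ⇒ V=7.7786 continue | (k=7,j=3): S=81.5531, K−S=0.0000, hold=1.3883 ⇒ V=1.3883 continue | (k=7,j=4): S=104.2821, K−S=0.0000, hold=0.0000 ⇒ V=0.0000 continue | (k=7,j=5): S=133.3456, K−S=0.0000, hold=0.0000 ⇒ V=0.0000 continue | (k=7,j=6): S=170.5092, K−S=0.0000, hold=0.0000 ⇒ V=0.0000 continue | (k=7,j=7): S=218.0303, K−S=0.0000, hold=0.0000 ⇒ V=0.0000 continue  boundary S*=49.8772
step 6: (k=6,j=0): S=44.1081, K−S=24.7819, hold=24.6384 ⇒ V=24.7819 exercise | (k=6,j=1): S=56.4010, K−S=12.4890, hold=13.6168 ⇒ V=13.6168 continue | (k=6,j=2): S=72.1201, K−S=0.0000, hold=4.7156 ⇒ V=4.7156 continue | (k=6,j=3): S=92.2200, K−S=0.0000, hold=0.7235 ⇒ V=0.7235 continue | (k=6,j=4): S=117.9218, K−S=0.0000, hold=0.0000 ⇒ V=0.0000 continue | (k=6,j=5): S=150.7868, K−S=0.0000, hold=0.0000 ⇒ V=0.0000 continue | (k=6,j=6): S=192.8112, K−S=0.0000, hold=0.0000 ⇒ V=0.0000 continue  boundary S*=44.1081
step 5: (k=5,j=0): S=49.8772, K−S=19.0128, hold=19.4070 ⇒ V=19.4070 continue | (k=5,j=1): S=63.7781, K−S=5.1119, hold=9.3445 ⇒ V=9.3445 continue | (k=5,j=2): S=81.5531, K−S=0.0000, hold=2.8024 ⇒ V=2.8024 continue | (k=5,j=3): S=104.2821, K−S=0.0000, hold=0.3770 ⇒ V=0.3770 continue | (k=5,j=4): S=133.3456, K−S=0.0000, hold=0.0000 ⇒ V=0.0000 continue | (k=5,j=5): S=170.5092, K−S=0.0000, hold=0.0000 ⇒ V=0.0000 continue  boundary S*=-
step 4: (k=4,j=0): S=56.4010, K−S=12.4890, hold=14.5689 ⇒ V=14.5689 continue | (k=4,j=1): S=72.1201, K−S=0.0000, hold=6.2058 ⇒ V=6.2058 continue | (k=4,j=2): S=92.2200, K−S=0.0000, hold=1.6402 ⇒ V=1.6402 continue | (k=4,j=3): S=117.9218, K−S=0.0000, hold=0.1965 ⇒ V=0.1965 continue | (k=4,j=4): S=150.7868, K−S=0.0000, hold=0.0000 ⇒ V=0.0000 continue  boundary S*=-
step 3: (k=3,j=0): S=63.7781, K−S=5.1119, hold=10.5512 ⇒ V=10.5512 continue | (k=3,j=1): S=81.5531, K−S=0.0000, hold=4.0161 ⇒ V=4.0161 continue | (k=3,j=2): S=104.2821, K−S=0.0000, hold=0.9484 ⇒ V=0.9484 continue | (k=3,j=3): S=133.3456, K−S=0.0000, hold=0.1024 ⇒ V=0.1024 continue  boundary S*=-
step 2: (k=2,j=0): S=72.1201, K−S=0.0000, hold=7.4134 ⇒ V=7.4134 continue | (k=2,j=1): S=92.2200, K−S=0.0000, hold=2.5451 ⇒ V=2.5451 continue | (k=2,j=2): S=117.9218, K−S=0.0000, hold=0.5431 ⇒ V=0.5431 continue  boundary S*=-
step 1: (k=1,j=0): S=81.5531, K−S=0.0000, hold=5.0768 ⇒ V=5.0768 continue | (k=1,j=1): S=104.2821, K−S=0.0000, hold=1.5853 ⇒ V=1.5853 continue  boundary S*=-
step 0: (k=0,j=0): S=92.2200, K−S=0.0000, hold=3.4015 ⇒ V=3.4015 continue  boundary S*=-

price = 3.4015
boundary = - - - - - - 44.1081 49.8772 56.4010
tree:
3.4015
5.0768 1.5853
7.4134 2.5451 0.5431
10.5512 4.0161 0.9484 0.1024
14.5689 6.2058 1.6402 0.1965 0.0000
19.4070 9.3445 2.8024 0.3770 0.0000 0.0000
24.7819 13.6168 4.7156 0.7235 0.0000 0.0000 0.0000
29.8838 19.0128 7.7786 1.3883 0.0000 0.0000 0.0000 0.0000
34.3956 24.7819 12.4890 2.6640 0.0000 0.0000 0.0000 0.0000 0.0000
38.3855 29.8838 19.0128 5.1119 0.0000 0.0000 0.0000 0.0000 0.0000 0.0000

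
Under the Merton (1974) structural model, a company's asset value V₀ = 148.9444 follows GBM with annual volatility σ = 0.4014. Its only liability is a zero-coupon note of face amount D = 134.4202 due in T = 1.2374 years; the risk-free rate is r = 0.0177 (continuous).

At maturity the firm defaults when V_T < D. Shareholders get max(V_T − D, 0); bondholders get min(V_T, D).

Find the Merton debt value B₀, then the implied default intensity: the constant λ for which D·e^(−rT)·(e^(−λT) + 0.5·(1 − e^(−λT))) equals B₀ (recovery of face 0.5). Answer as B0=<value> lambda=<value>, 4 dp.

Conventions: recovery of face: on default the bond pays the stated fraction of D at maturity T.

B0=114.5139 lambda=0.2416

Apply the equity-as-call identities (strike 134.4202, horizon 1.2374 years):
d₁ = [ln(V₀/D) + (r + σ²/2)T] / (σ√T)
   = [ln(148.9444/134.4202) + (0.0177 + 0.5·0.4014²)·1.2374] / (0.4014·√1.2374)
   = [0.102602 + 0.121588] / 0.446511 = 0.502094
d₂ = d₁ − σ√T = 0.502094 − 0.446511 = 0.055582
N(d₁) = 0.692199,  N(d₂) = 0.522163,  e^(−rT) = 0.978336
E₀ = V₀·N(d₁) − D·e^(−rT)·N(d₂)
   = 148.9444·0.692199 − 134.4202·0.978336·0.522163 = 34.430540
B₀ = V₀ − E₀ = 148.9444 − 34.430540 = 114.513860
e^(−λT) = (B₀·e^(rT)/D − 0.5)/(1 − 0.5) = (114.5139·1.022144/134.4202 − 0.5)/0.5 = 0.74154850
λ = −ln(0.74154850)/1.2374 = 0.241648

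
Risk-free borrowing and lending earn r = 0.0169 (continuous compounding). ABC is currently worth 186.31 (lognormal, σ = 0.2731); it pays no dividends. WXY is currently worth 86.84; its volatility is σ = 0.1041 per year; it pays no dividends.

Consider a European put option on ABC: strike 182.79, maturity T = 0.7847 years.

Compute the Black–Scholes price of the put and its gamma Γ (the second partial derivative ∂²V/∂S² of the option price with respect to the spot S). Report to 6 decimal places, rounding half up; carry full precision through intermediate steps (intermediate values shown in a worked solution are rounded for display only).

σ√T = 0.2731·√0.7847 = 0.241921
d₁ = (ln(S/K) + (r+σ²/2)T) / (σ√T) = (ln(186.31/182.79) + (0.0169+0.2731²/2)·0.7847) / 0.241921 = (0.019074 + 0.042524) / 0.241921 = 0.254622
d₂ = d₁ − σ√T = 0.254622 − 0.241921 = 0.012701
e^{−rT} = 0.986826
N(−d₁) = 0.399508,  N(−d₂) = 0.494933
Put price V = K·e^{−rT}·N(−d₂) − S·N(−d₁) = 89.277034 − 74.432276 = 14.844758
φ(d₁) = (1/√(2π))·e^{−d₁²/2} = 0.386217
Γ = φ(d₁) / (S·σ·√T) = 0.008569

price = 14.844758
Γ = 0.008569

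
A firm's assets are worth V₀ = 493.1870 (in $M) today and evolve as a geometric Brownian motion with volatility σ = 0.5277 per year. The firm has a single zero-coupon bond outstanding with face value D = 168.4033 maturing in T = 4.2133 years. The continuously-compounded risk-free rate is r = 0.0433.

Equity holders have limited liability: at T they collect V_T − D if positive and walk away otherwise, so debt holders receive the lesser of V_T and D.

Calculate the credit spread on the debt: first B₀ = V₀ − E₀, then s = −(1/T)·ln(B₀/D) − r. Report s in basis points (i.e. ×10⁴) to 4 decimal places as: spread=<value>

Equity is a call on the firm's assets struck at D = 168.4033:
d₁ = [ln(V₀/D) + (r + σ²/2)T] / (σ√T)
   = [ln(493.1870/168.4033) + (0.0433 + 0.5·0.5277²)·4.2133] / (0.5277·√4.2133)
   = [1.074527 + 0.769069] / 1.083174 = 1.702031
d₂ = d₁ − σ√T = 1.702031 − 1.083174 = 0.618857
N(d₁) = 0.955625,  N(d₂) = 0.731995,  e^(−rT) = 0.833238
E₀ = V₀·N(d₁) − D·e^(−rT)·N(d₂)
   = 493.1870·0.955625 − 168.4033·0.833238·0.731995 = 368.588416
B₀ = V₀ − E₀ = 493.1870 − 368.588416 = 124.598584
spread = −(1/T)·ln(B₀/D) − r = −(1/4.2133)·ln(124.598584/168.4033) − 0.0433 = 0.02820320
in basis points: 0.02820320 × 10⁴ = 282.0320 bp

spread=282.0320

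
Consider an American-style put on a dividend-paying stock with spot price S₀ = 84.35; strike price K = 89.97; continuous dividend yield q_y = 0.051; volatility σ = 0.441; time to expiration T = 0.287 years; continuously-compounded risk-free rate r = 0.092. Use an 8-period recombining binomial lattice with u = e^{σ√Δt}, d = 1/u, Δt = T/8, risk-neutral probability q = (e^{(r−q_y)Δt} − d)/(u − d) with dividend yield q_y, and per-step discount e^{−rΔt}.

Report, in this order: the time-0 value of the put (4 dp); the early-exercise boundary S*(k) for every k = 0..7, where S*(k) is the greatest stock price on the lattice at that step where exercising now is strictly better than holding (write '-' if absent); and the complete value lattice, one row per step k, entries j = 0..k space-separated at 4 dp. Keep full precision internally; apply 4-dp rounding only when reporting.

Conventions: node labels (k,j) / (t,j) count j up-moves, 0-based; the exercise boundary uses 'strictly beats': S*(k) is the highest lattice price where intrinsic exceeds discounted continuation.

price = 10.8872
boundary = - - - 65.6534 60.3923 65.6534 71.3729 77.5906
tree:
10.8872
14.6913 6.9687
19.2230 10.0351 3.7979
24.3166 14.0076 5.9340 1.5818
29.5777 18.8510 9.0196 2.7359 0.3813
34.4173 24.3166 13.2427 4.6486 0.7472 0.0000
38.8690 29.5777 18.5971 7.7132 1.4640 0.0000 0.0000
42.9640 34.4173 24.3166 12.3794 2.8683 0.0000 0.0000 0.0000
46.7308 38.8690 29.5777 18.5971 5.6200 0.0000 0.0000 0.0000 0.0000

params: Δt=0.03587 u=1.08712 d=0.91986 q=0.48793 e^(-rΔt)=0.99670
t_8 payoffs: 46.7308 38.8690 29.5777 18.5971 5.6200 0.0000 0.0000 0.0000 0.0000
t_7: node(7,0) S=47.0060 payoff=42.9640 vs cont=42.7535 → 42.9640 [stop]  node(7,1) S=55.5527 payoff=34.4173 vs cont=34.2224 → 34.4173 [stop]  node(7,2) S=65.6534 payoff=24.3166 vs cont=24.1402 → 24.3166 [stop]  node(7,3) S=77.5906 payoff=12.3794 vs cont=12.2248 → 12.3794 [stop]  node(7,4) S=91.6982 payoff=0.0000 vs cont=2.8683 → 2.8683 [wait]  node(7,5) S=108.3710 payoff=0.0000 vs cont=0.0000 → 0.0000 [wait]  node(7,6) S=128.0751 payoff=0.0000 vs cont=0.0000 → 0.0000 [wait]  node(7,7) S=151.3620 payoff=0.0000 vs cont=0.0000 → 0.0000 [wait]  ⇒ S*(7)=77.5906
t_6: node(6,0) S=51.1010 payoff=38.8690 vs cont=38.6660 → 38.8690 [stop]  node(6,1) S=60.3923 payoff=29.5777 vs cont=29.3917 → 29.5777 [stop]  node(6,2) S=71.3729 payoff=18.5971 vs cont=18.4311 → 18.5971 [stop]  node(6,3) S=84.3500 payoff=5.6200 vs cont=7.7132 → 7.7132 [wait]  node(6,4) S=99.6866 payoff=0.0000 vs cont=1.4640 → 1.4640 [wait]  node(6,5) S=117.8118 payoff=0.0000 vs cont=0.0000 → 0.0000 [wait]  node(6,6) S=139.2326 payoff=0.0000 vs cont=0.0000 → 0.0000 [wait]  ⇒ S*(6)=71.3729
t_5: node(5,0) S=55.5527 payoff=34.4173 vs cont=34.2224 → 34.4173 [stop]  node(5,1) S=65.6534 payoff=24.3166 vs cont=24.1402 → 24.3166 [stop]  node(5,2) S=77.5906 payoff=12.3794 vs cont=13.2427 → 13.2427 [wait]  node(5,3) S=91.6982 payoff=0.0000 vs cont=4.6486 → 4.6486 [wait]  node(5,4) S=108.3710 payoff=0.0000 vs cont=0.7472 → 0.7472 [wait]  node(5,5) S=128.0751 payoff=0.0000 vs cont=0.0000 → 0.0000 [wait]  ⇒ S*(5)=65.6534
t_4: node(4,0) S=60.3923 payoff=29.5777 vs cont=29.3917 → 29.5777 [stop]  node(4,1) S=71.3729 payoff=18.5971 vs cont=18.8510 → 18.8510 [wait]  node(4,2) S=84.3500 payoff=5.6200 vs cont=9.0196 → 9.0196 [wait]  node(4,3) S=99.6866 payoff=0.0000 vs cont=2.7359 → 2.7359 [wait]  node(4,4) S=117.8118 payoff=0.0000 vs cont=0.3813 → 0.3813 [wait]  ⇒ S*(4)=60.3923
t_3: node(3,0) S=65.6534 payoff=24.3166 vs cont=24.2636 → 24.3166 [stop]  node(3,1) S=77.5906 payoff=12.3794 vs cont=14.0076 → 14.0076 [wait]  node(3,2) S=91.6982 payoff=0.0000 vs cont=5.9340 → 5.9340 [wait]  node(3,3) S=108.3710 payoff=0.0000 vs cont=1.5818 → 1.5818 [wait]  ⇒ S*(3)=65.6534
t_2: node(2,0) S=71.3729 payoff=18.5971 vs cont=19.2230 → 19.2230 [wait]  node(2,1) S=84.3500 payoff=5.6200 vs cont=10.0351 → 10.0351 [wait]  node(2,2) S=99.6866 payoff=0.0000 vs cont=3.7979 → 3.7979 [wait]  ⇒ S*(2)=-
t_1: node(1,0) S=77.5906 payoff=12.3794 vs cont=14.6913 → 14.6913 [wait]  node(1,1) S=91.6982 payoff=0.0000 vs cont=6.9687 → 6.9687 [wait]  ⇒ S*(1)=-
t_0: node(0,0) S=84.3500 payoff=5.6200 vs cont=10.8872 → 10.8872 [wait]  ⇒ S*(0)=-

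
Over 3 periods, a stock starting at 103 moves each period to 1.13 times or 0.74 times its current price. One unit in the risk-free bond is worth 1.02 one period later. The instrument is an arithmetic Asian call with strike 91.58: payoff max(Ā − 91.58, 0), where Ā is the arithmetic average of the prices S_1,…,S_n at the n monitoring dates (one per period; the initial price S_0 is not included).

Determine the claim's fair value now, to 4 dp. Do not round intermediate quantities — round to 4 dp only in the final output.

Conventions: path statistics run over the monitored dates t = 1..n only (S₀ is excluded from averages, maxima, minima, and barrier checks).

price = 18.5225

No-arbitrage gives p* = (R−d)/(u−d) = 0.7179: enumerate every path, weight its payoff by its p*-probability, and discount by R^3.
Enumerate all 2^3 = 8 price paths (U = up ×1.13, D = down ×0.74); each path with k up-moves has probability p*^k·(1−p*)^(3−k).
DDD: Ā=58.1203, payoff=0.0000, prob=0.022438
UDD: Ā=88.7513, payoff=0.0000, prob=0.057115
DUD: Ā=75.3613, payoff=0.0000, prob=0.057115
UUD: Ā=115.0787, payoff=23.4987, prob=0.145383
DDU: Ā=65.4527, payoff=0.0000, prob=0.057115
UDU: Ā=99.9480, payoff=8.3680, prob=0.145383
DUU: Ā=86.5580, payoff=0.0000, prob=0.145383
UUU: Ā=132.1764, payoff=40.5964, prob=0.370067
Price = Σ prob·payoff / R^3 = 19.656254 / 1.061208 = 18.5225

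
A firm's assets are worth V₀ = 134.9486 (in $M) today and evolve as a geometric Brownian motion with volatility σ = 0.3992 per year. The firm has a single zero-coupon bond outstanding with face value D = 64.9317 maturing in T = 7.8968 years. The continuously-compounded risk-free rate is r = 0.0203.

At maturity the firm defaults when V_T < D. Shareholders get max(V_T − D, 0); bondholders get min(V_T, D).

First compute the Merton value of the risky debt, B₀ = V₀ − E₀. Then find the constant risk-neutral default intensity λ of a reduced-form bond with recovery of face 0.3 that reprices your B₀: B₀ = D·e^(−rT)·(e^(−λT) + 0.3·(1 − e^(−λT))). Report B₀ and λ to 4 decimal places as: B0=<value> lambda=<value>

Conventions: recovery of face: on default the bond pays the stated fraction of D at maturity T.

Work the structural quantities from V₀ = 134.9486 against face 64.9317:
d₁ = [ln(V₀/D) + (r + σ²/2)T] / (σ√T)
   = [ln(134.9486/64.9317) + (0.0203 + 0.5·0.3992²)·7.8968] / (0.3992·√7.8968)
   = [0.731558 + 0.789525] / 1.121802 = 1.355928
d₂ = d₁ − σ√T = 1.355928 − 1.121802 = 0.234126
N(d₁) = 0.912439,  N(d₂) = 0.592557,  e^(−rT) = 0.851884
E₀ = V₀·N(d₁) − D·e^(−rT)·N(d₂)
   = 134.9486·0.912439 − 64.9317·0.851884·0.592557 = 90.355529
B₀ = V₀ − E₀ = 134.9486 − 90.355529 = 44.593071
e^(−λT) = (B₀·e^(rT)/D − 0.3)/(1 − 0.3) = (44.5931·1.173869/64.9317 − 0.3)/0.7 = 0.72311022
λ = −ln(0.72311022)/7.8968 = 0.041054

B0=44.5931 lambda=0.0411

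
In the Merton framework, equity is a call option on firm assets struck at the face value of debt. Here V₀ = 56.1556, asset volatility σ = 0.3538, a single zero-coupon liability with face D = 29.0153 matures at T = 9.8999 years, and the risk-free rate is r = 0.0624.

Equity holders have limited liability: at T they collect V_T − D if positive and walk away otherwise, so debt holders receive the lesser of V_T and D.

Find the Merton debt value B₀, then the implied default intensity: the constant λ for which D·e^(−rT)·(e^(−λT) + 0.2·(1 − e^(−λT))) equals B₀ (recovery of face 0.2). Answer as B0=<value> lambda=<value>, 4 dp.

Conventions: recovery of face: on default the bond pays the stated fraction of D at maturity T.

Work the structural quantities from V₀ = 56.1556 against face 29.0153:
d₁ = [ln(V₀/D) + (r + σ²/2)T] / (σ√T)
   = [ln(56.1556/29.0153) + (0.0624 + 0.5·0.3538²)·9.8999] / (0.3538·√9.8999)
   = [0.660303 + 1.237361] / 1.113200 = 1.704693
d₂ = d₁ − σ√T = 1.704693 − 1.113200 = 0.591493
N(d₁) = 0.955874,  N(d₂) = 0.722905,  e^(−rT) = 0.539154
E₀ = V₀·N(d₁) − D·e^(−rT)·N(d₂)
   = 56.1556·0.955874 − 29.0153·0.539154·0.722905 = 42.368765
B₀ = V₀ − E₀ = 56.1556 − 42.368765 = 13.786835
e^(−λT) = (B₀·e^(rT)/D − 0.2)/(1 − 0.2) = (13.7868·1.854757/29.0153 − 0.2)/0.8 = 0.85162421
λ = −ln(0.85162421)/9.8999 = 0.016223

B0=13.7868 lambda=0.0162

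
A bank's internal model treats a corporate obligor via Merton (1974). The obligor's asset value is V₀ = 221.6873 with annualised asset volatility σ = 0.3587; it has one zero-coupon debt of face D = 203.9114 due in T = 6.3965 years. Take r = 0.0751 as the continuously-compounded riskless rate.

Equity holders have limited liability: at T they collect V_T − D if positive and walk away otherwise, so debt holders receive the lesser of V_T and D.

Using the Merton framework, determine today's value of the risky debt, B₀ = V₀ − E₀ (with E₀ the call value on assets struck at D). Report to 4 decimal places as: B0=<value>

Equity is a call on the firm's assets struck at D = 203.9114:
d₁ = [ln(V₀/D) + (r + σ²/2)T] / (σ√T)
   = [ln(221.6873/203.9114) + (0.0751 + 0.5·0.3587²)·6.3965] / (0.3587·√6.3965)
   = [0.083582 + 0.891882] / 0.907199 = 1.075249
d₂ = d₁ − σ√T = 1.075249 − 0.907199 = 0.168050
N(d₁) = 0.858868,  N(d₂) = 0.566728,  e^(−rT) = 0.618550
E₀ = V₀·N(d₁) − D·e^(−rT)·N(d₂)
   = 221.6873·0.858868 − 203.9114·0.618550·0.566728 = 118.919140
B₀ = V₀ − E₀ = 221.6873 − 118.919140 = 102.768160

B0=102.7682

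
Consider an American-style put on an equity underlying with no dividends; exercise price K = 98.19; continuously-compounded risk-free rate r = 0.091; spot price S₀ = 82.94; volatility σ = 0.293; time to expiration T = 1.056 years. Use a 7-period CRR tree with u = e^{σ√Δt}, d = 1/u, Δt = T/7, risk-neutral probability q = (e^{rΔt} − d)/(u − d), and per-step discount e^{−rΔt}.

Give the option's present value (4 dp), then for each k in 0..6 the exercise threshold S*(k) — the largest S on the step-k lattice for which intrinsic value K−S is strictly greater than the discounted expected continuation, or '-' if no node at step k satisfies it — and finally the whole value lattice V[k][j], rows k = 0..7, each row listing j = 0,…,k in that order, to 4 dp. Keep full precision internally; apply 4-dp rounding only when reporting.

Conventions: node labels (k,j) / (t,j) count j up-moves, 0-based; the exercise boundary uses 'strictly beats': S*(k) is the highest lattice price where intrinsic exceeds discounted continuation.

params: Δt=0.15086 u=1.12053 d=0.89243 q=0.53218 e^(-rΔt)=0.98637
t_7 payoffs: 60.7963 51.2389 39.2387 24.1715 5.2532 0.0000 0.0000 0.0000
t_6: node(6,0) S=41.9008 payoff=56.2892 vs cont=54.9505 → 56.2892 [stop]  node(6,1) S=52.6101 payoff=45.5799 vs cont=44.2411 → 45.5799 [stop]  node(6,2) S=66.0567 payoff=32.1333 vs cont=30.7946 → 32.1333 [stop]  node(6,3) S=82.9400 payoff=15.2500 vs cont=13.9113 → 15.2500 [stop]  node(6,4) S=104.1385 payoff=0.0000 vs cont=2.4240 → 2.4240 [wait]  node(6,5) S=130.7551 payoff=0.0000 vs cont=0.0000 → 0.0000 [wait]  node(6,6) S=164.1746 payoff=0.0000 vs cont=0.0000 → 0.0000 [wait]  ⇒ S*(6)=82.9400
t_5: node(5,0) S=46.9511 payoff=51.2389 vs cont=49.9002 → 51.2389 [stop]  node(5,1) S=58.9513 payoff=39.2387 vs cont=37.9000 → 39.2387 [stop]  node(5,2) S=74.0185 payoff=24.1715 vs cont=22.8327 → 24.1715 [stop]  node(5,3) S=92.9368 payoff=5.2532 vs cont=8.3094 → 8.3094 [wait]  node(5,4) S=116.6904 payoff=0.0000 vs cont=1.1186 → 1.1186 [wait]  node(5,5) S=146.5151 payoff=0.0000 vs cont=0.0000 → 0.0000 [wait]  ⇒ S*(5)=74.0185
t_4: node(4,0) S=52.6101 payoff=45.5799 vs cont=44.2411 → 45.5799 [stop]  node(4,1) S=66.0567 payoff=32.1333 vs cont=30.7946 → 32.1333 [stop]  node(4,2) S=82.9400 payoff=15.2500 vs cont=15.5155 → 15.5155 [wait]  node(4,3) S=104.1385 payoff=0.0000 vs cont=4.4215 → 4.4215 [wait]  node(4,4) S=130.7551 payoff=0.0000 vs cont=0.5161 → 0.5161 [wait]  ⇒ S*(4)=66.0567
t_3: node(3,0) S=58.9513 payoff=39.2387 vs cont=37.9000 → 39.2387 [stop]  node(3,1) S=74.0185 payoff=24.1715 vs cont=22.9721 → 24.1715 [stop]  node(3,2) S=92.9368 payoff=5.2532 vs cont=9.4804 → 9.4804 [wait]  node(3,3) S=116.6904 payoff=0.0000 vs cont=2.3112 → 2.3112 [wait]  ⇒ S*(3)=74.0185
t_2: node(2,0) S=66.0567 payoff=32.1333 vs cont=30.7946 → 32.1333 [stop]  node(2,1) S=82.9400 payoff=15.2500 vs cont=16.1302 → 16.1302 [wait]  node(2,2) S=104.1385 payoff=0.0000 vs cont=5.5879 → 5.5879 [wait]  ⇒ S*(2)=66.0567
t_1: node(1,0) S=74.0185 payoff=24.1715 vs cont=23.2948 → 24.1715 [stop]  node(1,1) S=92.9368 payoff=5.2532 vs cont=10.3764 → 10.3764 [wait]  ⇒ S*(1)=74.0185
t_0: node(0,0) S=82.9400 payoff=15.2500 vs cont=16.6005 → 16.6005 [wait]  ⇒ S*(0)=-

price = 16.6005
boundary = - 74.0185 66.0567 74.0185 66.0567 74.0185 82.9400
tree:
16.6005
24.1715 10.3764
32.1333 16.1302 5.5879
39.2387 24.1715 9.4804 2.3112
45.5799 32.1333 15.5155 4.4215 0.5161
51.2389 39.2387 24.1715 8.3094 1.1186 0.0000
56.2892 45.5799 32.1333 15.2500 2.4240 0.0000 0.0000
60.7963 51.2389 39.2387 24.1715 5.2532 0.0000 0.0000 0.0000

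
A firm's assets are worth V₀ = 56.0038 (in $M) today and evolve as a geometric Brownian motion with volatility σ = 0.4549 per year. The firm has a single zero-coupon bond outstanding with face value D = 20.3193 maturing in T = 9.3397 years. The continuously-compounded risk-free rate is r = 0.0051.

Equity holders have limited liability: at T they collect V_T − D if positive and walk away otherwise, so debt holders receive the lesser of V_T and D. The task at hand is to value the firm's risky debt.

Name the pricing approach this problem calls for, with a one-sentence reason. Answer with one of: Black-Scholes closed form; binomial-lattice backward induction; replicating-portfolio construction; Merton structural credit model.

Key observation: assets follow a GBM and default happens iff V_T < 20.3193; valuing claims on that split (equity as a call, risky debt as the residual) is the structural model's definition.

framework: Merton structural credit model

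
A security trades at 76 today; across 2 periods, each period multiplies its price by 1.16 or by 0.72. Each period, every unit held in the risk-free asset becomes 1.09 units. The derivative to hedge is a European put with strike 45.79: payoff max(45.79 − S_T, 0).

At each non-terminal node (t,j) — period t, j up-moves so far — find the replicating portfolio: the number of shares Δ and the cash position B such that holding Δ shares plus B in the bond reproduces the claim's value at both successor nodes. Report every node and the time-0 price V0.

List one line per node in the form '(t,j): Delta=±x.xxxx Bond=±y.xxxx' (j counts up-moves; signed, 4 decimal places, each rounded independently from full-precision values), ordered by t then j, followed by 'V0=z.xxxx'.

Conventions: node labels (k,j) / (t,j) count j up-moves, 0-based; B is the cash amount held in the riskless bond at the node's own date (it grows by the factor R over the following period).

(0,0): Delta=-0.0279 Bond=2.2564
(1,0): Delta=-0.2655 Bond=15.4592
(1,1): Delta=0.0000 Bond=0.0000
V0=0.1362

No-arbitrage ⇒ martingale measure with p* = (R−d)/(u−d) = 0.8409.
Terminal payoffs: V(2,0)=6.3916, V(2,1)=0.0000, V(2,2)=0.0000
Node (1,0) S=54.7200: V=(p*·0.0000+(1−p*)·6.3916)/1.09=0.9329; Δ=(0.0000−6.3916)/(63.4752−39.3984)=-0.2655; B=V−Δ·S=15.4592
Node (1,1) S=88.1600: V=(p*·0.0000+(1−p*)·0.0000)/1.09=0.0000; Δ=(0.0000−0.0000)/(102.2656−63.4752)=0.0000; B=V−Δ·S=0.0000
Node (0,0) S=76.0000: V=(p*·0.0000+(1−p*)·0.9329)/1.09=0.1362; Δ=(0.0000−0.9329)/(88.1600−54.7200)=-0.0279; B=V−Δ·S=2.2564
Sanity check at the root: Δ(0,0)·S0 + B(0,0) reproduces V0 = 0.1362.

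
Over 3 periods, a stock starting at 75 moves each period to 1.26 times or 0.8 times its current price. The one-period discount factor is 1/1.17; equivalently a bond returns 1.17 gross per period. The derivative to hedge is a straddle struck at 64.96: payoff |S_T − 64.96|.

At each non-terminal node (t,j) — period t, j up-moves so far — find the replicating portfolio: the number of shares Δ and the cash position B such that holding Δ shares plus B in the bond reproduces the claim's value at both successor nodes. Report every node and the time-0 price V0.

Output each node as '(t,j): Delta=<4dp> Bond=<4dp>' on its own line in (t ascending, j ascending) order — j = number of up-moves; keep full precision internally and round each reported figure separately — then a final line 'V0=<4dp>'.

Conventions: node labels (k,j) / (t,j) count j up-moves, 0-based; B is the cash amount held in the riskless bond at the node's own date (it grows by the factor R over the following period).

(0,0): Delta=0.9045 Bond=-32.6309
(1,0): Delta=0.5093 Bond=-14.4642
(1,1): Delta=0.9655 Bond=-43.9464
(2,0): Delta=-1.0000 Bond=55.5214
(2,1): Delta=0.7424 Bond=-34.5448
(2,2): Delta=1.0000 Bond=-55.5214
V0=35.2060

The replicating-portfolio and risk-neutral prices coincide; use p* = (1.17−0.8)/(1.26−0.8) = 0.8043 for the latter.
Terminal payoffs: V(3,0)=26.5600, V(3,1)=4.4800, V(3,2)=30.2960, V(3,3)=85.0682
  t=2,j=0: stock 48.0000 → up 60.4800 (V=4.4800), down 38.4000 (V=26.5600). Price 7.5214; hedge Δ=-1.0000, bond B=55.5214.
  t=2,j=1: stock 75.6000 → up 95.2560 (V=30.2960), down 60.4800 (V=4.4800). Price 21.5770; hedge Δ=0.7424, bond B=-34.5448.
  t=2,j=2: stock 119.0700 → up 150.0282 (V=85.0682), down 95.2560 (V=30.2960). Price 63.5486; hedge Δ=1.0000, bond B=-55.5214.
  t=1,j=0: stock 60.0000 → up 75.6000 (V=21.5770), down 48.0000 (V=7.5214). Price 16.0914; hedge Δ=0.5093, bond B=-14.4642.
  t=1,j=1: stock 94.5000 → up 119.0700 (V=63.5486), down 75.6000 (V=21.5770). Price 47.2964; hedge Δ=0.9655, bond B=-43.9464.
  t=0,j=0: stock 75.0000 → up 94.5000 (V=47.2964), down 60.0000 (V=16.0914). Price 35.2060; hedge Δ=0.9045, bond B=-32.6309.
Verification: the root portfolio costs Δ(0,0)·S0 + B(0,0) = 35.2060, matching V0.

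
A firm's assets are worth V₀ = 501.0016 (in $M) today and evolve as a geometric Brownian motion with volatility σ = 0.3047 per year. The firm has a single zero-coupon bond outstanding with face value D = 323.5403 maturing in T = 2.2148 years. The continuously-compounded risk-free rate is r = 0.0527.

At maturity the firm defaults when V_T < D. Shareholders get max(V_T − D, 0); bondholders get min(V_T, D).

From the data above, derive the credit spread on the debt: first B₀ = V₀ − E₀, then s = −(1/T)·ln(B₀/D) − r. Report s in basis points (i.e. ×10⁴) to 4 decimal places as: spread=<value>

spread=144.6900

Equity is a call on the firm's assets struck at D = 323.5403:
d₁ = [ln(V₀/D) + (r + σ²/2)T] / (σ√T)
   = [ln(501.0016/323.5403) + (0.0527 + 0.5·0.3047²)·2.2148] / (0.3047·√2.2148)
   = [0.437286 + 0.219533] / 0.453461 = 1.448458
d₂ = d₁ − σ√T = 1.448458 − 0.453461 = 0.994997
N(d₁) = 0.926256,  N(d₂) = 0.840131,  e^(−rT) = 0.889834
E₀ = V₀·N(d₁) − D·e^(−rT)·N(d₂)
   = 501.0016·0.926256 − 323.5403·0.889834·0.840131 = 222.184007
B₀ = V₀ − E₀ = 501.0016 − 222.184007 = 278.817593
spread = −(1/T)·ln(B₀/D) − r = −(1/2.2148)·ln(278.817593/323.5403) − 0.0527 = 0.01446900
in basis points: 0.01446900 × 10⁴ = 144.6900 bp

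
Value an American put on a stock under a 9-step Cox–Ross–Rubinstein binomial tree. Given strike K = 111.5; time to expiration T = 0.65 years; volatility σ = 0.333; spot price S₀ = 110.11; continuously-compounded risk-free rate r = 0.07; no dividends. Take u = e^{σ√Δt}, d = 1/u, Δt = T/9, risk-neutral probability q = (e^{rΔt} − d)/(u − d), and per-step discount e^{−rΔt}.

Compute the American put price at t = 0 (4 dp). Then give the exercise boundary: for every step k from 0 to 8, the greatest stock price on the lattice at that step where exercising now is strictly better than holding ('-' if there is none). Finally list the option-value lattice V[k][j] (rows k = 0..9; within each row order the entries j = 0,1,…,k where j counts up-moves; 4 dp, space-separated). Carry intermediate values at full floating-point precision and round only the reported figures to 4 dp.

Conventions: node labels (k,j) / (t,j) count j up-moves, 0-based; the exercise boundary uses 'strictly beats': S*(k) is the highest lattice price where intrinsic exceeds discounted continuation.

Δt=0.07222, u=1.09362, d=0.91440, q=0.50592, disc=e^(-rΔt)=0.99496
k=9 terminal: V=max(K-S,0) → 62.2918 52.6470 41.1119 27.3158 10.8158 0.0000 0.0000 0.0000 0.0000 0.0000
k=8: j=0 S=53.8150 intr=57.6850 cont=57.1228 V=57.6850[EX]; j=1 S=64.3627 intr=47.1373 cont=46.5751 V=47.1373[EX]; j=2 S=76.9777 intr=34.5223 cont=33.9600 V=34.5223[EX]; j=3 S=92.0653 intr=19.4347 cont=18.8725 V=19.4347[EX]; j=4 S=110.1100 intr=1.3900 cont=5.3169 V=5.3169[hold]; j=5 S=131.6915 intr=0.0000 cont=0.0000 V=0.0000[hold]; j=6 S=157.5029 intr=0.0000 cont=0.0000 V=0.0000[hold]; j=7 S=188.3734 intr=0.0000 cont=0.0000 V=0.0000[hold]; j=8 S=225.2945 intr=0.0000 cont=0.0000 V=0.0000[hold]  S*(8)=92.0653
k=7: j=0 S=58.8530 intr=52.6470 cont=52.0847 V=52.6470[EX]; j=1 S=70.3881 intr=41.1119 cont=40.5496 V=41.1119[EX]; j=2 S=84.1842 intr=27.3158 cont=26.7536 V=27.3158[EX]; j=3 S=100.6842 intr=10.8158 cont=12.2302 V=12.2302[hold]; j=4 S=120.4182 intr=0.0000 cont=2.6137 V=2.6137[hold]; j=5 S=144.0201 intr=0.0000 cont=0.0000 V=0.0000[hold]; j=6 S=172.2480 intr=0.0000 cont=0.0000 V=0.0000[hold]; j=7 S=206.0085 intr=0.0000 cont=0.0000 V=0.0000[hold]  S*(7)=84.1842
k=6: j=0 S=64.3627 intr=47.1373 cont=46.5751 V=47.1373[EX]; j=1 S=76.9777 intr=34.5223 cont=33.9600 V=34.5223[EX]; j=2 S=92.0653 intr=19.4347 cont=19.5844 V=19.5844[hold]; j=3 S=110.1100 intr=1.3900 cont=7.3279 V=7.3279[hold]; j=4 S=131.6915 intr=0.0000 cont=1.2849 V=1.2849[hold]; j=5 S=157.5029 intr=0.0000 cont=0.0000 V=0.0000[hold]; j=6 S=188.3734 intr=0.0000 cont=0.0000 V=0.0000[hold]  S*(6)=76.9777
k=5: j=0 S=70.3881 intr=41.1119 cont=40.5496 V=41.1119[EX]; j=1 S=84.1842 intr=27.3158 cont=26.8289 V=27.3158[EX]; j=2 S=100.6842 intr=10.8158 cont=13.3161 V=13.3161[hold]; j=3 S=120.4182 intr=0.0000 cont=4.2491 V=4.2491[hold]; j=4 S=144.0201 intr=0.0000 cont=0.6316 V=0.6316[hold]; j=5 S=172.2480 intr=0.0000 cont=0.0000 V=0.0000[hold]  S*(5)=84.1842
k=4: j=0 S=76.9777 intr=34.5223 cont=33.9600 V=34.5223[EX]; j=1 S=92.0653 intr=19.4347 cont=20.1310 V=20.1310[hold]; j=2 S=110.1100 intr=1.3900 cont=8.6849 V=8.6849[hold]; j=3 S=131.6915 intr=0.0000 cont=2.4067 V=2.4067[hold]; j=4 S=157.5029 intr=0.0000 cont=0.3105 V=0.3105[hold]  S*(4)=76.9777
k=3: j=0 S=84.1842 intr=27.3158 cont=27.1041 V=27.3158[EX]; j=1 S=100.6842 intr=10.8158 cont=14.2678 V=14.2678[hold]; j=2 S=120.4182 intr=0.0000 cont=5.4808 V=5.4808[hold]; j=3 S=144.0201 intr=0.0000 cont=1.3394 V=1.3394[hold]  S*(3)=84.1842
k=2: j=0 S=92.0653 intr=19.4347 cont=20.6101 V=20.6101[hold]; j=1 S=110.1100 intr=1.3900 cont=9.7728 V=9.7728[hold]; j=2 S=131.6915 intr=0.0000 cont=3.3685 V=3.3685[hold]  S*(2)=-
k=1: j=0 S=100.6842 intr=10.8158 cont=15.0510 V=15.0510[hold]; j=1 S=120.4182 intr=0.0000 cont=6.4998 V=6.4998[hold]  S*(1)=-
k=0: j=0 S=110.1100 intr=1.3900 cont=10.6707 V=10.6707[hold]  S*(0)=-

price = 10.6707
boundary = - - - 84.1842 76.9777 84.1842 76.9777 84.1842 92.0653
tree:
10.6707
15.0510 6.4998
20.6101 9.7728 3.3685
27.3158 14.2678 5.4808 1.3394
34.5223 20.1310 8.6849 2.4067 0.3105
41.1119 27.3158 13.3161 4.2491 0.6316 0.0000
47.1373 34.5223 19.5844 7.3279 1.2849 0.0000 0.0000
52.6470 41.1119 27.3158 12.2302 2.6137 0.0000 0.0000 0.0000
57.6850 47.1373 34.5223 19.4347 5.3169 0.0000 0.0000 0.0000 0.0000
62.2918 52.6470 41.1119 27.3158 10.8158 0.0000 0.0000 0.0000 0.0000 0.0000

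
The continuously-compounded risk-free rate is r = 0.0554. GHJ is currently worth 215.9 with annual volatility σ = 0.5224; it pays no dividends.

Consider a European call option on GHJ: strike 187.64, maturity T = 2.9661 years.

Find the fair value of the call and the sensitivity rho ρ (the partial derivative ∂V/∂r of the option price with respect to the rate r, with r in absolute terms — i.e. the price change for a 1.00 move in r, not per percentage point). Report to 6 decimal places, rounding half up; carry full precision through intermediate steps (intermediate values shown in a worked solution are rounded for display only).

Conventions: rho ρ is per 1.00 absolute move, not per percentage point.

price = 96.882554
ρ = 215.191353

σ√T = 0.5224·√2.9661 = 0.899697
d₁ = (ln(S/K) + (r+σ²/2)T) / (σ√T) = (ln(215.9/187.64) + (0.0554+0.5224²/2)·2.9661) / 0.899697 = (0.140290 + 0.569049) / 0.899697 = 0.788420
d₂ = d₁ − σ√T = 0.788420 − 0.899697 = -0.111276
e^{−rT} = 0.848469
N(d₁) = 0.784775,  N(d₂) = 0.455699
Call price V = S·N(d₁) − K·e^{−rT}·N(d₂) = 169.432823 − 72.550269 = 96.882554
ρ = K·T·e^{−rT}·N(d₂) = 215.191353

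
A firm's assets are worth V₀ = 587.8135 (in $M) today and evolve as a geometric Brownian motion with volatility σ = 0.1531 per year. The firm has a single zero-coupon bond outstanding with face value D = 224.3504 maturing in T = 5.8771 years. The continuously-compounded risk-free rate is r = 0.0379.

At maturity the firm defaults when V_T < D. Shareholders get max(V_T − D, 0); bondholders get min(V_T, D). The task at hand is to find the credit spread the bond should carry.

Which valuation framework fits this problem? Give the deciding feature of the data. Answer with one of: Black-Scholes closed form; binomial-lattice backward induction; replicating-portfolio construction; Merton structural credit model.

Key observation: with the firm-asset dynamics (V₀ = 587.8135) and a single zero-coupon liability of face 224.3504 given, debt value, spread, and default probability all derive from the option view of the balance sheet.

framework: Merton structural credit model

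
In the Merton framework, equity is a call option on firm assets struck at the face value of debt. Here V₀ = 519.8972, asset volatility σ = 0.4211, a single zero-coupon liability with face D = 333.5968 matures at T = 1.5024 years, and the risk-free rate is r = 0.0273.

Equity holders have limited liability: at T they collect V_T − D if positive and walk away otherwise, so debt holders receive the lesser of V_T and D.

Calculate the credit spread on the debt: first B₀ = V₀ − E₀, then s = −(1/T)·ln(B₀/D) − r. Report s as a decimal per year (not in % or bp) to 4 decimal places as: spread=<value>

Apply the equity-as-call identities (strike 333.5968, horizon 1.5024 years):
d₁ = [ln(V₀/D) + (r + σ²/2)T] / (σ√T)
   = [ln(519.8972/333.5968) + (0.0273 + 0.5·0.4211²)·1.5024] / (0.4211·√1.5024)
   = [0.443698 + 0.174222] / 0.516152 = 1.197166
d₂ = d₁ − σ√T = 1.197166 − 0.516152 = 0.681014
N(d₁) = 0.884379,  N(d₂) = 0.752069,  e^(−rT) = 0.959814
E₀ = V₀·N(d₁) − D·e^(−rT)·N(d₂)
   = 519.8972·0.884379 − 333.5968·0.959814·0.752069 = 218.980661
B₀ = V₀ − E₀ = 519.8972 − 218.980661 = 300.916539
spread = −(1/T)·ln(B₀/D) − r = −(1/1.5024)·ln(300.916539/333.5968) − 0.0273 = 0.04132362

spread=0.0413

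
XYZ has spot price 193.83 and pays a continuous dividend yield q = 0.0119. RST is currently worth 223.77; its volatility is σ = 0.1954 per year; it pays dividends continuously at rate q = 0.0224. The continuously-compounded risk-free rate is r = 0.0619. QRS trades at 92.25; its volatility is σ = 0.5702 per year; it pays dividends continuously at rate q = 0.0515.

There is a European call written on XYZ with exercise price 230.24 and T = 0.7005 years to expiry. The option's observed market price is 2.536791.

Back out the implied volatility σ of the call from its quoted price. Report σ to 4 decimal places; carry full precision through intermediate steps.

sigma = 0.1683

At σ = 0.1683 the Black–Scholes value reproduces the quote:
σ√T = 0.1683·√0.7005 = 0.140860
d₁ = (ln(S/K) + (r−q+σ²/2)T) / (σ√T) = (ln(193.83/230.24) + (0.0619−0.0119+0.1683²/2)·0.7005) / 0.140860 = (-0.172141 + 0.044946) / 0.140860 = -0.902987
d₂ = d₁ − σ√T = -0.902987 − 0.140860 = -1.043848
e^{−rT} = 0.957566
e^{−qT} = 0.991699
N(d₁) = 0.183266,  N(d₂) = 0.148278
V = S·e^{−qT}·N(d₁) − K·e^{−rT}·N(d₂) = 35.227618 − 32.690827 = 2.536791 (equal to the quote); since ∂V/∂σ > 0 for all σ, the implied volatility is unique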